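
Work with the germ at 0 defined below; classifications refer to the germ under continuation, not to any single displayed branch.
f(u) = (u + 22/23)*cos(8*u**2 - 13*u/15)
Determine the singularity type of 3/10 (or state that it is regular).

There is no denominator, hence no pole anywhere.
The factor cos(8*u**2 - 13*u/15) is entire.
So the germ continues analytically to 3/10.

The point is a regular point.


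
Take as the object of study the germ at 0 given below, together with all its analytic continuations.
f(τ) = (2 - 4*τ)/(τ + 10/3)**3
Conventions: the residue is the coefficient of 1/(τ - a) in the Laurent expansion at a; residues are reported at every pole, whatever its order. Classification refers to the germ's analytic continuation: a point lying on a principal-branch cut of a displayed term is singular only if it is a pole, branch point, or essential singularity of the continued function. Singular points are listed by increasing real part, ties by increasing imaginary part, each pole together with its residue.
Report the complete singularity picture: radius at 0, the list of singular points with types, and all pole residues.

Denominator factor (τ + 10/3)^3: pole of order 3 at -10/3, modulus 10/3.
The radius of convergence is the smallest modulus among the singular points: 10/3.
At the order-3 pole -10/3 set g(τ) = (τ - (-10/3))^3*f(τ) = 2 - 4*τ.
Order-3 pole: residue = g''(a)/2; g''(-10/3) = 0, so the residue is 0.

Radius of convergence at 0: 10/3.
At -10/3: a pole of order 3; residue 0.


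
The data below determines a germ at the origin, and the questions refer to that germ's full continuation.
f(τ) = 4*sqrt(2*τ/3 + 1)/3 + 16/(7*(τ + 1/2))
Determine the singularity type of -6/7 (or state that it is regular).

Denominator factors: τ + 1/2 = -5/14 at τ = -6/7 — none vanishes.
Branch term sqrt(1 - τ/(-3/2)): argument at -6/7 is 3/7, nonzero, so -6/7 is not its branch point (a point on a principal cut is still regular for the continued germ).
So the germ continues analytically to -6/7.

The point is a regular point.


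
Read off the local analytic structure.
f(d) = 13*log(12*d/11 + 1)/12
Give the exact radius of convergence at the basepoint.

The radius of convergence is 11/12.

Branch term (13/12)*log(1 - d/(-11/12)): its argument vanishes at d = -11/12, a logarithmic branch point, modulus 11/12.
The radius of convergence is the smallest modulus among the singular points: 11/12.


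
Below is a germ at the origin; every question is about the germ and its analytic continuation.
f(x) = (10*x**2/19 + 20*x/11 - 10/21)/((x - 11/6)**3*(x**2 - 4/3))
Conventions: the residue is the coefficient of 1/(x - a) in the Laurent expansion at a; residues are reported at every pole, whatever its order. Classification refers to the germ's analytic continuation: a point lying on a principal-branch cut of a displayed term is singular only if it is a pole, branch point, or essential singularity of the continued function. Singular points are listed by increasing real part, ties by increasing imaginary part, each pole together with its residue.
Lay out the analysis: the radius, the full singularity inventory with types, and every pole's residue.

Radius of convergence at 0: (2/3)*sqrt(3).
At -(2/3)*sqrt(3): a pole of order 1; residue -84119040/51739261 + (524233620/569131871)*sqrt(3).
At (2/3)*sqrt(3): a pole of order 1; residue -84119040/51739261 - (524233620/569131871)*sqrt(3).
At 11/6: a pole of order 3; residue 168238080/51739261.

Denominator factor (x - 11/6)^3: pole of order 3 at 11/6, modulus 11/6.
Denominator factor (x**2 - 4/3): discriminant 16/3, real irrational roots (2/3)*sqrt(3) and -(2/3)*sqrt(3); poles of order 1, moduli (2/3)*sqrt(3) and (2/3)*sqrt(3).
The radius of convergence is the smallest modulus among the singular points: (2/3)*sqrt(3).
The factor x**2 - 4/3 splits as (x - a)(x - a') with a = -(2/3)*sqrt(3), a' = (2/3)*sqrt(3). At the order-1 pole a set g(x) = (x - a)*f(x) = [(10*x**2/19 + 20*x/11 - 10/21)/(x - 11/6)**3] / (x - a').
Simple pole: residue = g(a) at a = -(2/3)*sqrt(3), which is -84119040/51739261 + (524233620/569131871)*sqrt(3).
The factor x**2 - 4/3 splits as (x - a)(x - a') with a = (2/3)*sqrt(3), a' = -(2/3)*sqrt(3). At the order-1 pole a set g(x) = (x - a)*f(x) = [(10*x**2/19 + 20*x/11 - 10/21)/(x - 11/6)**3] / (x - a').
Simple pole: residue = g(a) at a = (2/3)*sqrt(3), which is -84119040/51739261 - (524233620/569131871)*sqrt(3).
At the order-3 pole 11/6 set g(x) = (x - (11/6))^3*f(x) = (10*x**2/19 + 20*x/11 - 10/21)/(x**2 - 4/3).
Order-3 pole: residue = g''(a)/2; g''(11/6) = 336476160/51739261, so the residue is 168238080/51739261.
List the singular points by increasing real part (a conjugate pair: the negative imaginary part first).


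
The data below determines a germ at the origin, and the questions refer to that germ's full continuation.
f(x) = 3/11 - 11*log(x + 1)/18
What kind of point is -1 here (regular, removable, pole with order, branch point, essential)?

The point is a logarithmic branch point.

The term (-11/18)*log(1 - x/(-1)) has argument 1 - -1/(-1) = 0 at -1: a logarithmic (infinitely-sheeted) branch point; the remaining terms are analytic or single-valued there.


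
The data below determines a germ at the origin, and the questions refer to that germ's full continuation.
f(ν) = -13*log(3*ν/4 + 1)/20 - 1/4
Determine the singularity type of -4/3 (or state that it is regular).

The term (-13/20)*log(1 - ν/(-4/3)) has argument 1 - -4/3/(-4/3) = 0 at -4/3: a logarithmic (infinitely-sheeted) branch point; the remaining terms are analytic or single-valued there.

The point is a logarithmic branch point.


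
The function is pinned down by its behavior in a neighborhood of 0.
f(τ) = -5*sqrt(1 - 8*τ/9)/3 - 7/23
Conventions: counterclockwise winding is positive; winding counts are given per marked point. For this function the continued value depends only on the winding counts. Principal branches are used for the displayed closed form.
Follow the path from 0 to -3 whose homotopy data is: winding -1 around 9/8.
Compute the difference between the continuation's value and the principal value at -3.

The rational part is single-valued and drops out of the difference; each branch term changes only by its own monodromy.
(-5/3)*sqrt(1 - τ/(9/8)): winding -1 is odd, the square root flips sign, contributing -2*(-5/3)*sqrt(1 - (-3)/(9/8)) = -2*(-5/3)*sqrt(11/3) = (10/9)*sqrt(33).
Summing the contributions at τ = -3 gives (10/9)*sqrt(33).

Continued minus principal equals (10/9)*sqrt(33).


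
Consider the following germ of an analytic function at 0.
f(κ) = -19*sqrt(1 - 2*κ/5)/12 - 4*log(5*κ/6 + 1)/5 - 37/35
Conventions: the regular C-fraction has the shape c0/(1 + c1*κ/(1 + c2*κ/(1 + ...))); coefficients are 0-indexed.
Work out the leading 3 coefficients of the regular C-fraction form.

The regular C-fraction coefficients are [-1109/420, -147/1109, 710323/698670].

Taylor coefficients (expand at 0): a_0 = -1109/420, a_1 = -7/20, a_2 = 557/1800.
c0 = a_0 = -1109/420. Peel one level at a time: if S = 1 + c*κ/S' with S'(0) = 1, then c is the κ-coefficient of S and S' = c*κ/(S - 1).
S_1 = c0/f = 1 + (-147/1109)*κ + (4972261/36896430)*κ^2 + ...; c1 = -147/1109.
S_2 = c1*κ/(S_1 - 1) = 1 + (710323/698670)*κ + ...; c2 = 710323/698670.


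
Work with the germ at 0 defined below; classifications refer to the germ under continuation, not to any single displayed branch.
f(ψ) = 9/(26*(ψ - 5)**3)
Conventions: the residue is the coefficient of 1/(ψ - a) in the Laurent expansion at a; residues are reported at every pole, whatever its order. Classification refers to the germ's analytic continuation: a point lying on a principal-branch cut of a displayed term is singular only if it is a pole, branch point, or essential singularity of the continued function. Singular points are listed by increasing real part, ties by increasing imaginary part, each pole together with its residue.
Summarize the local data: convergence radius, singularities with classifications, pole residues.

Radius of convergence at 0: 5.
At 5: a pole of order 3; residue 0.

Denominator factor (ψ - 5)^3: pole of order 3 at 5, modulus 5.
The radius of convergence is the smallest modulus among the singular points: 5.
At the order-3 pole 5 set g(ψ) = (ψ - (5))^3*f(ψ) = 9/26.
Order-3 pole: residue = g''(a)/2; g''(5) = 0, so the residue is 0.


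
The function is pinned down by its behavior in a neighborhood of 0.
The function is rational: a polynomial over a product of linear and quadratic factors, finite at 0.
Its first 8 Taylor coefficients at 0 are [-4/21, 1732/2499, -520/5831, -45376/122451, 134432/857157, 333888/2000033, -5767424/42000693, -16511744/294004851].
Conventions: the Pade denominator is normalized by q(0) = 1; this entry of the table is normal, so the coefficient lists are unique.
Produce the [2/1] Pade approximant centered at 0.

The Pade approximant has numerator coefficients [-4/21, 14764/9945, -29528/9945]; denominator coefficients [1, -5672/1365].

Taylor coefficients needed (read off): a_0 = -4/21, a_1 = 1732/2499, a_2 = -520/5831, a_3 = -45376/122451.
Write the denominator as Q(ν) = 1 + q1*ν. Requiring Q*f - P = O(ν^4) with deg P <= 2 kills the coefficients of ν^3..ν^3 in Q*f:
  ν^3: a_3 + q1*a_2 = 0, i.e. -45376/122451 + (-520/5831)*q1 = 0.
Solving this linear system: q1 = -5672/1365.
The numerator is Q*f truncated at degree 2: P0 = a_0 = -4/21; P1 = a_1 + q1*a_0 = 14764/9945; P2 = a_2 + q1*a_1 = -29528/9945.


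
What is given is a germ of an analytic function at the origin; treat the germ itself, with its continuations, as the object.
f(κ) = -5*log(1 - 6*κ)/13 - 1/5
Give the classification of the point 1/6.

The term (-5/13)*log(1 - κ/(1/6)) has argument 1 - 1/6/(1/6) = 0 at 1/6: a logarithmic (infinitely-sheeted) branch point; the remaining terms are analytic or single-valued there.

The point is a logarithmic branch point.


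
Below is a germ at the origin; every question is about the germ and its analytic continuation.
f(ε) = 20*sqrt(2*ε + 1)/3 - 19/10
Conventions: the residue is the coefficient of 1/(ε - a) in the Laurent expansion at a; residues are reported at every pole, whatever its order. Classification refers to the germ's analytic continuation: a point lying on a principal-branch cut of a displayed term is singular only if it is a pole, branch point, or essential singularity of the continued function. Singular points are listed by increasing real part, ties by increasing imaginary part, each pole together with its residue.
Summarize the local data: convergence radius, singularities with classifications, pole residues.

Radius of convergence at 0: 1/2.
At -1/2: an algebraic (square-root) branch point.

Branch term (20/3)*sqrt(1 - ε/(-1/2)): its argument vanishes at ε = -1/2, a square-root branch point, modulus 1/2.
The radius of convergence is the smallest modulus among the singular points: 1/2.


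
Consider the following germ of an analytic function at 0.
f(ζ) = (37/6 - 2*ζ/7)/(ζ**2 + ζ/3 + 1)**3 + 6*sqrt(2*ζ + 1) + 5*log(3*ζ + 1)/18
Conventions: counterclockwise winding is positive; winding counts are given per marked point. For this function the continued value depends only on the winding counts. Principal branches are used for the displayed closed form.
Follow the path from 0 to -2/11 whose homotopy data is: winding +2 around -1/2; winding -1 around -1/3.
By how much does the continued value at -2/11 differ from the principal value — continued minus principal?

Continued minus principal equals -(5/9)*pi*i.

The rational part is single-valued and drops out of the difference; each branch term changes only by its own monodromy.
(5/18)*log(1 - ζ/(-1/3)): each positive loop around -1/3 adds 2*pi*i to the log, so winding -1 contributes (5/18)*(-1)*2*pi*i = -(5/9)*pi*i.
(6)*sqrt(1 - ζ/(-1/2)): winding +2 is even, the square root returns to the same sheet, contribution 0.
Summing the contributions at ζ = -2/11 gives -(5/9)*pi*i.


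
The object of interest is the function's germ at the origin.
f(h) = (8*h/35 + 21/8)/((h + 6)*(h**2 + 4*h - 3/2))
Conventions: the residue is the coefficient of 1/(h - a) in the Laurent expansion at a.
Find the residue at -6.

At the order-1 pole -6 set g(h) = (h - (-6))*f(h) = (8*h/35 + 21/8)/(h**2 + 4*h - 3/2).
Simple pole: residue = g(a) at a = -6, which is 117/980.

The residue is 117/980.


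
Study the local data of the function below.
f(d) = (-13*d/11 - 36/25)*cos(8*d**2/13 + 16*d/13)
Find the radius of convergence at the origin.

The radius of convergence is infinite.

The factor cos(8*d**2/13 + 16*d/13) is entire and contributes no finite singular point.
The polynomial part has no poles.
No finite singular points: the Taylor series at 0 converges everywhere.


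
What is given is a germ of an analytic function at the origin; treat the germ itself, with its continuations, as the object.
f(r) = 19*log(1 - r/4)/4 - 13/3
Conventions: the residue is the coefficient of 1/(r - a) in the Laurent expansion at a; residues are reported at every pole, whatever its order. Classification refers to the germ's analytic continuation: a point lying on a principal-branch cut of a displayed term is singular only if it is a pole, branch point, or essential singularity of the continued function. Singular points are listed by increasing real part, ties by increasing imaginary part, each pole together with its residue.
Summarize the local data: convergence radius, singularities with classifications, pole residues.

Radius of convergence at 0: 4.
At 4: a logarithmic branch point.

Branch term (19/4)*log(1 - r/(4)): its argument vanishes at r = 4, a logarithmic branch point, modulus 4.
The radius of convergence is the smallest modulus among the singular points: 4.


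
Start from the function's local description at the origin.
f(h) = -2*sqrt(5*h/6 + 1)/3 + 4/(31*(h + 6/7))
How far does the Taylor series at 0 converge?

Denominator factor (h + 6/7): pole of order 1 at -6/7, modulus 6/7.
Branch term (-2/3)*sqrt(1 - h/(-6/5)): its argument vanishes at h = -6/5, a square-root branch point, modulus 6/5.
The radius of convergence is the smallest modulus among the singular points: 6/7.

The radius of convergence is 6/7.


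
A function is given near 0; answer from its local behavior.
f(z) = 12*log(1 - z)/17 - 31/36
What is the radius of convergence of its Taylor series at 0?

Branch term (12/17)*log(1 - z/(1)): its argument vanishes at z = 1, a logarithmic branch point, modulus 1.
The radius of convergence is the smallest modulus among the singular points: 1.

The radius of convergence is 1.


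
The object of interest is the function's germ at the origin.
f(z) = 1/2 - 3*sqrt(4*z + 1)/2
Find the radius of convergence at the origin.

The radius of convergence is 1/4.

Branch term (-3/2)*sqrt(1 - z/(-1/4)): its argument vanishes at z = -1/4, a square-root branch point, modulus 1/4.
The radius of convergence is the smallest modulus among the singular points: 1/4.


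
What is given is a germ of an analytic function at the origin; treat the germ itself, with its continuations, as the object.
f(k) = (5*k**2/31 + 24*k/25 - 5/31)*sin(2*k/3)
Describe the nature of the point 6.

The point is a regular point.

There is no denominator, hence no pole anywhere.
The factor sin(2*k/3) is entire.
So the germ continues analytically to 6.


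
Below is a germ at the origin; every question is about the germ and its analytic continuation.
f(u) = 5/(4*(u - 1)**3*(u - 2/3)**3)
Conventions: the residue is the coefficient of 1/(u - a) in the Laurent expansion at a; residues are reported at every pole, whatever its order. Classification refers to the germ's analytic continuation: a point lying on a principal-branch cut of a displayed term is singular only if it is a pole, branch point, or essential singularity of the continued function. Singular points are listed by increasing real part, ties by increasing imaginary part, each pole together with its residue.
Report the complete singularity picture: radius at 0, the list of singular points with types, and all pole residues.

Radius of convergence at 0: 2/3.
At 2/3: a pole of order 3; residue -3645/2.
At 1: a pole of order 3; residue 3645/2.

Denominator factor (u - 1)^3: pole of order 3 at 1, modulus 1.
Denominator factor (u - 2/3)^3: pole of order 3 at 2/3, modulus 2/3.
The radius of convergence is the smallest modulus among the singular points: 2/3.
At the order-3 pole 2/3 set g(u) = (u - (2/3))^3*f(u) = 5/(4*(u - 1)**3).
Order-3 pole: residue = g''(a)/2; g''(2/3) = -3645, so the residue is -3645/2.
At the order-3 pole 1 set g(u) = (u - (1))^3*f(u) = 5/(4*(u - 2/3)**3).
Order-3 pole: residue = g''(a)/2; g''(1) = 3645, so the residue is 3645/2.
List the singular points by increasing real part (a conjugate pair: the negative imaginary part first).


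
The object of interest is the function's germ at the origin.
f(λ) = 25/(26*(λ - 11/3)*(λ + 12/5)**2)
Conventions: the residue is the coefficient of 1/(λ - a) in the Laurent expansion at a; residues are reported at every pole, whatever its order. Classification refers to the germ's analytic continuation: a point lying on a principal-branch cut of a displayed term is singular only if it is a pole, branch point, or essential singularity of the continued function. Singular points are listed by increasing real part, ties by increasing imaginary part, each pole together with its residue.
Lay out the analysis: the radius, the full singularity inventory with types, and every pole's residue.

Radius of convergence at 0: 12/5.
At -12/5: a pole of order 2; residue -5625/215306.
At 11/3: a pole of order 1; residue 5625/215306.

Denominator factor (λ - 11/3): pole of order 1 at 11/3, modulus 11/3.
Denominator factor (λ + 12/5)^2: pole of order 2 at -12/5, modulus 12/5.
The radius of convergence is the smallest modulus among the singular points: 12/5.
At the order-2 pole -12/5 set g(λ) = (λ - (-12/5))^2*f(λ) = 25/(26*(λ - 11/3)).
Order-2 pole: residue = g'(a); g'(-12/5) = -5625/215306, so the residue is -5625/215306.
At the order-1 pole 11/3 set g(λ) = (λ - (11/3))*f(λ) = 25/(26*(λ + 12/5)**2).
Simple pole: residue = g(a) at a = 11/3, which is 5625/215306.
List the singular points by increasing real part (a conjugate pair: the negative imaginary part first).


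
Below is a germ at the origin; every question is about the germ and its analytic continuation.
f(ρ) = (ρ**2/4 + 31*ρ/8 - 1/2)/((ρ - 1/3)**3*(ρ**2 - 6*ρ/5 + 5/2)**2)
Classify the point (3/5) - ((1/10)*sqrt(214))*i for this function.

The point is a pole of order 2.

The denominator factor ρ**2 - 6*ρ/5 + 5/2 vanishes at (3/5) - ((1/10)*sqrt(214))*i and appears to the power 2; the numerator there equals (69/50) - ((167/400)*sqrt(214))*i, nonzero, and no other factor vanishes.
Hence a pole whose order is the multiplicity, 2.


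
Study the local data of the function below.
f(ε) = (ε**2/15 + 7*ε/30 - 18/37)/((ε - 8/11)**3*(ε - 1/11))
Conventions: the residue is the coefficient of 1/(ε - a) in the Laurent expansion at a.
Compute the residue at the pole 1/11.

At the order-1 pole 1/11 set g(ε) = (ε - (1/11))*f(ε) = (ε**2/15 + 7*ε/30 - 18/37)/(ε - 8/11)**3.
Simple pole: residue = g(a) at a = 1/11, which is 686587/380730.

The residue is 686587/380730.


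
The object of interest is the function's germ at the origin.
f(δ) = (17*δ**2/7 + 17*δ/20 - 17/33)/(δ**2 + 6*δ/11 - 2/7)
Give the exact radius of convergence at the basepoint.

The radius of convergence is -3/11 + (1/77)*sqrt(2135).

Denominator factor (δ**2 + 6*δ/11 - 2/7): discriminant 1220/847, real irrational roots -3/11 + (1/77)*sqrt(2135) and -3/11 - (1/77)*sqrt(2135); poles of order 1, moduli -3/11 + (1/77)*sqrt(2135) and 3/11 + (1/77)*sqrt(2135).
The radius of convergence is the smallest modulus among the singular points: -3/11 + (1/77)*sqrt(2135).


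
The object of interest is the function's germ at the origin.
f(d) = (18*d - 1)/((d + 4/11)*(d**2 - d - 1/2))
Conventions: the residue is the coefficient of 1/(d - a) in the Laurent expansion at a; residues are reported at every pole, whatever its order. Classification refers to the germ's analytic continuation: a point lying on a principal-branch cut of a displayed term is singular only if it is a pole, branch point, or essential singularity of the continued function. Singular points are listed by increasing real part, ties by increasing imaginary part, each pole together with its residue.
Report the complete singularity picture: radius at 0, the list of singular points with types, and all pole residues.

Radius of convergence at 0: 4/11.
At 1/2 - (1/2)*sqrt(3): a pole of order 1; residue -913 - (1595/3)*sqrt(3).
At -4/11: a pole of order 1; residue 1826.
At 1/2 + (1/2)*sqrt(3): a pole of order 1; residue -913 + (1595/3)*sqrt(3).


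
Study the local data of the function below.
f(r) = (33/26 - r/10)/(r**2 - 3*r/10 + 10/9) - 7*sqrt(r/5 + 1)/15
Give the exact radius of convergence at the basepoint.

Denominator factor (r**2 - 3*r/10 + 10/9): discriminant -3919/900, complex-conjugate roots (3/20) + ((1/60)*sqrt(3919))*i and (3/20) - ((1/60)*sqrt(3919))*i; poles of order 1, moduli (1/3)*sqrt(10) and (1/3)*sqrt(10).
Branch term (-7/15)*sqrt(1 - r/(-5)): its argument vanishes at r = -5, a square-root branch point, modulus 5.
The radius of convergence is the smallest modulus among the singular points: (1/3)*sqrt(10).

The radius of convergence is (1/3)*sqrt(10).


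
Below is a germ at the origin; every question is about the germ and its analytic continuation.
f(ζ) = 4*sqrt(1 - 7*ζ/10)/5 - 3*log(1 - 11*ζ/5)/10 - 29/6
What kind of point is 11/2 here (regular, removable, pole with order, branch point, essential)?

There is no denominator, hence no pole anywhere.
Branch term sqrt(1 - ζ/(10/7)): argument at 11/2 is -57/20, nonzero, so 11/2 is not its branch point (a point on a principal cut is still regular for the continued germ).
Branch term log(1 - ζ/(5/11)): argument at 11/2 is -111/10, nonzero, so 11/2 is not its branch point (a point on a principal cut is still regular for the continued germ).
So the germ continues analytically to 11/2.

The point is a regular point.


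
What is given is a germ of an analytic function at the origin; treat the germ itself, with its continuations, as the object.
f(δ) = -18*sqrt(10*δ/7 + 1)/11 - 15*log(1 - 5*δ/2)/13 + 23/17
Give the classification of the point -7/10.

The term (-18/11)*sqrt(1 - δ/(-7/10)) has argument 1 - -7/10/(-7/10) = 0 at -7/10: a square-root (algebraic, two-sheeted) branch point; the remaining terms are analytic or single-valued there.

The point is an algebraic (square-root) branch point.


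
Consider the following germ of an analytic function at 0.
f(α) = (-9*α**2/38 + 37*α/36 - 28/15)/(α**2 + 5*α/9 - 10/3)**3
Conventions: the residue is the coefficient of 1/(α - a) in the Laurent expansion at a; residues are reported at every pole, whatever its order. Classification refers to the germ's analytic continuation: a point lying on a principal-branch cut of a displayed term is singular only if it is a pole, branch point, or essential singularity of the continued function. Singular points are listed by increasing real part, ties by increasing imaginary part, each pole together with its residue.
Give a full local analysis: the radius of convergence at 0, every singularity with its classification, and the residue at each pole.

Radius of convergence at 0: -5/18 + (1/18)*sqrt(1105).
At -5/18 - (1/18)*sqrt(1105): a pole of order 3; residue (255959919/512708397500)*sqrt(1105).
At -5/18 + (1/18)*sqrt(1105): a pole of order 3; residue -(255959919/512708397500)*sqrt(1105).


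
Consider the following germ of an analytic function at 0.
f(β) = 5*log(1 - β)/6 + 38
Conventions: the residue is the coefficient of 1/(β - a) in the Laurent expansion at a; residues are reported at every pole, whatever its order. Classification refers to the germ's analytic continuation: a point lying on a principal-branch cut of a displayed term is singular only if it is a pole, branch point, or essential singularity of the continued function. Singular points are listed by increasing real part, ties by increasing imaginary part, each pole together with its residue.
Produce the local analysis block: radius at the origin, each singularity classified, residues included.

Radius of convergence at 0: 1.
At 1: a logarithmic branch point.

Branch term (5/6)*log(1 - β/(1)): its argument vanishes at β = 1, a logarithmic branch point, modulus 1.
The radius of convergence is the smallest modulus among the singular points: 1.


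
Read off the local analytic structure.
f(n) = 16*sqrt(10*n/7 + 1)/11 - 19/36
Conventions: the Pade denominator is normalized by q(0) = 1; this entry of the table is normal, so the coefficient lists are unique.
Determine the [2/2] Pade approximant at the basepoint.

Taylor coefficients needed (expand at 0): a_0 = 367/396, a_1 = 80/77, a_2 = -200/539, a_3 = 1000/3773, a_4 = -6250/26411.
Write the denominator as Q(n) = 1 + q1*n + q2*n^2. Requiring Q*f - P = O(n^5) with deg P <= 2 kills the coefficients of n^3..n^4 in Q*f:
  n^3: a_3 + q1*a_2 + q2*a_1 = 0, i.e. 1000/3773 + (-200/539)*q1 + (80/77)*q2 = 0.
  n^4: a_4 + q1*a_3 + q2*a_2 = 0, i.e. -6250/26411 + (1000/3773)*q1 + (-200/539)*q2 = 0.
Solving this linear system: q1 = 15/14, q2 = 25/196.
The numerator is Q*f truncated at degree 2: P0 = a_0 = 367/396; P1 = a_1 + q1*a_0 = 3755/1848; P2 = a_2 + q1*a_1 + q2*a_0 = 66775/77616.

The Pade approximant has numerator coefficients [367/396, 3755/1848, 66775/77616]; denominator coefficients [1, 15/14, 25/196].


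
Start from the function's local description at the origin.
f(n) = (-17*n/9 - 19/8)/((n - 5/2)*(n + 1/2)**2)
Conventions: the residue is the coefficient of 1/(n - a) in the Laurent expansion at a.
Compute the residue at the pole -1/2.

The residue is 511/648.

At the order-2 pole -1/2 set g(n) = (n - (-1/2))^2*f(n) = (-17*n/9 - 19/8)/(n - 5/2).
Order-2 pole: residue = g'(a); g'(-1/2) = 511/648, so the residue is 511/648.


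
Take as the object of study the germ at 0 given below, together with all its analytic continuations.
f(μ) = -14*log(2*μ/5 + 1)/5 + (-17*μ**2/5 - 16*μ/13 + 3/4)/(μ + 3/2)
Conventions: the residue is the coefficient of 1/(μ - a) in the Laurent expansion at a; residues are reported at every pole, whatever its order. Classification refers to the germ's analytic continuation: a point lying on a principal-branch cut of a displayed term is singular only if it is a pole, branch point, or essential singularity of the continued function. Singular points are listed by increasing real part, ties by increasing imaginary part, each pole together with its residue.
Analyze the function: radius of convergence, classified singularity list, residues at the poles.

Denominator factor (μ + 3/2): pole of order 1 at -3/2, modulus 3/2.
Branch term (-14/5)*log(1 - μ/(-5/2)): its argument vanishes at μ = -5/2, a logarithmic branch point, modulus 5/2.
The radius of convergence is the smallest modulus among the singular points: 3/2.
The branch term is analytic at -3/2 and contributes nothing to the residue; only the rational part matters.
At the order-1 pole -3/2 set g(μ) = (μ - (-3/2))*(rational part) = -17*μ**2/5 - 16*μ/13 + 3/4.
Simple pole: residue = g(a) at a = -3/2, which is -657/130.
List the singular points by increasing real part (a conjugate pair: the negative imaginary part first).

Radius of convergence at 0: 3/2.
At -5/2: a logarithmic branch point.
At -3/2: a pole of order 1; residue -657/130.


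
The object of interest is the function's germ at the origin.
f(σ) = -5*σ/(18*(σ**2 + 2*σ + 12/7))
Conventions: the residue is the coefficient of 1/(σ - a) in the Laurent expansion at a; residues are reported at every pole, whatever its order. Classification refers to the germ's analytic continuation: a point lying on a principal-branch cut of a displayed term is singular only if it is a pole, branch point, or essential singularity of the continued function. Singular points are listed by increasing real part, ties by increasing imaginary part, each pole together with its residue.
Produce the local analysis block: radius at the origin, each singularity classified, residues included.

Radius of convergence at 0: (2/7)*sqrt(21).
At (-1) - ((1/7)*sqrt(35))*i: a pole of order 1; residue (-5/36) + ((1/36)*sqrt(35))*i.
At (-1) + ((1/7)*sqrt(35))*i: a pole of order 1; residue (-5/36) - ((1/36)*sqrt(35))*i.


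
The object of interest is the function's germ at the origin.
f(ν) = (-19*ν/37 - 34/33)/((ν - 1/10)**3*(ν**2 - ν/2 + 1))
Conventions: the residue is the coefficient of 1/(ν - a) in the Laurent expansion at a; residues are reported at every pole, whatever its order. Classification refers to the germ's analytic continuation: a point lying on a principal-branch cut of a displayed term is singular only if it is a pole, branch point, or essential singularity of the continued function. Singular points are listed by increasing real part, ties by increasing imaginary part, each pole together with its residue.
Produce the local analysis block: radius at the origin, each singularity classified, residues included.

Radius of convergence at 0: 1/10.
At 1/10: a pole of order 3; residue 40351375/45010944.
At (1/4) - ((1/4)*sqrt(15))*i: a pole of order 1; residue (-40351375/90021888) + ((4086925/30007296)*sqrt(15))*i.
At (1/4) + ((1/4)*sqrt(15))*i: a pole of order 1; residue (-40351375/90021888) - ((4086925/30007296)*sqrt(15))*i.


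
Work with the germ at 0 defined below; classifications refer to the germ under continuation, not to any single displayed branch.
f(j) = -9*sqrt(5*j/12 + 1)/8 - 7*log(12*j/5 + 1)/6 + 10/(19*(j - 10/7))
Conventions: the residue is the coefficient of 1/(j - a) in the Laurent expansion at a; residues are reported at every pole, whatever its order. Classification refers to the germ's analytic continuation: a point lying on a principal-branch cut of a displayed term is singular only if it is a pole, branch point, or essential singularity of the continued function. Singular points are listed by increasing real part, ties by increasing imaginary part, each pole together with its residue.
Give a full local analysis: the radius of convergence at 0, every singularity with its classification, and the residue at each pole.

Denominator factor (j - 10/7): pole of order 1 at 10/7, modulus 10/7.
Branch term (-9/8)*sqrt(1 - j/(-12/5)): its argument vanishes at j = -12/5, a square-root branch point, modulus 12/5.
Branch term (-7/6)*log(1 - j/(-5/12)): its argument vanishes at j = -5/12, a logarithmic branch point, modulus 5/12.
The radius of convergence is the smallest modulus among the singular points: 5/12.
The branch terms are analytic at 10/7 and contribute nothing to the residue; only the rational part matters.
At the order-1 pole 10/7 set g(j) = (j - (10/7))*(rational part) = 10/19.
Simple pole: residue = g(a) at a = 10/7, which is 10/19.
List the singular points by increasing real part (a conjugate pair: the negative imaginary part first).

Radius of convergence at 0: 5/12.
At -12/5: an algebraic (square-root) branch point.
At -5/12: a logarithmic branch point.
At 10/7: a pole of order 1; residue 10/19.


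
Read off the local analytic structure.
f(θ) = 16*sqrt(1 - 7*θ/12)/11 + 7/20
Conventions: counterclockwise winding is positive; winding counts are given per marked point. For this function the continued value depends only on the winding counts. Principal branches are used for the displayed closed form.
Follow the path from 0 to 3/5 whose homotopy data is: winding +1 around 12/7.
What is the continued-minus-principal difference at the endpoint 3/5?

The rational part is single-valued and drops out of the difference; each branch term changes only by its own monodromy.
(16/11)*sqrt(1 - θ/(12/7)): winding +1 is odd, the square root flips sign, contributing -2*(16/11)*sqrt(1 - (3/5)/(12/7)) = -2*(16/11)*sqrt(13/20) = -(16/55)*sqrt(65).
Summing the contributions at θ = 3/5 gives -(16/55)*sqrt(65).

Continued minus principal equals -(16/55)*sqrt(65).


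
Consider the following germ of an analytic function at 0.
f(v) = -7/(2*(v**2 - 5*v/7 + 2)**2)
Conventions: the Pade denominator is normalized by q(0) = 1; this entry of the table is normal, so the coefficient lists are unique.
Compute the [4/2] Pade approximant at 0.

The Pade approximant has numerator coefficients [-7/8, -885883495/3441647876, 1305758811/6883295752, 194853155/1720823938, -42639359/6883295752]; denominator coefficients [1, -2530292855/6022883783, 118154458641/168640745924].

Taylor coefficients needed (expand at 0): a_0 = -7/8, a_1 = -5/8, a_2 = 121/224, a_3 = 305/392, a_4 = -2537/43904, a_5 = -174995/307328, a_6 = -244301/1229312.
Write the denominator as Q(v) = 1 + q1*v + q2*v^2. Requiring Q*f - P = O(v^7) with deg P <= 4 kills the coefficients of v^5..v^6 in Q*f:
  v^5: a_5 + q1*a_4 + q2*a_3 = 0, i.e. -174995/307328 + (-2537/43904)*q1 + (305/392)*q2 = 0.
  v^6: a_6 + q1*a_5 + q2*a_4 = 0, i.e. -244301/1229312 + (-174995/307328)*q1 + (-2537/43904)*q2 = 0.
Solving this linear system: q1 = -2530292855/6022883783, q2 = 118154458641/168640745924.
The numerator is Q*f truncated at degree 4: P0 = a_0 = -7/8; P1 = a_1 + q1*a_0 = -885883495/3441647876; P2 = a_2 + q1*a_1 + q2*a_0 = 1305758811/6883295752; P3 = a_3 + q1*a_2 + q2*a_1 = 194853155/1720823938; P4 = a_4 + q1*a_3 + q2*a_2 = -42639359/6883295752.


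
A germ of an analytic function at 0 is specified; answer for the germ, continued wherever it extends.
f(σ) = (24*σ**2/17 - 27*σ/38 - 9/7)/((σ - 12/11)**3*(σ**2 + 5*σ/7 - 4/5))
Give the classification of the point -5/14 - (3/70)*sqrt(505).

The denominator factor σ**2 + 5*σ/7 - 4/5 vanishes at -5/14 - (3/70)*sqrt(505) and appears to the power 1; the numerator there equals 144849/316540 + (23319/316540)*sqrt(505), nonzero, and no other factor vanishes.
Hence a pole whose order is the multiplicity, 1.

The point is a pole of order 1.


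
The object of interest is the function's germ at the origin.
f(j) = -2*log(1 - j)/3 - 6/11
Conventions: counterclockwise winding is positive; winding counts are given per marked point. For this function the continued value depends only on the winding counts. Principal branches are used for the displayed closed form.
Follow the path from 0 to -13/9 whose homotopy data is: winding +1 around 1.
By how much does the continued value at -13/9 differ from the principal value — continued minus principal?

Continued minus principal equals -(4/3)*pi*i.

The rational part is single-valued and drops out of the difference; each branch term changes only by its own monodromy.
(-2/3)*log(1 - j/(1)): each positive loop around 1 adds 2*pi*i to the log, so winding +1 contributes (-2/3)*(1)*2*pi*i = -(4/3)*pi*i.
Summing the contributions at j = -13/9 gives -(4/3)*pi*i.


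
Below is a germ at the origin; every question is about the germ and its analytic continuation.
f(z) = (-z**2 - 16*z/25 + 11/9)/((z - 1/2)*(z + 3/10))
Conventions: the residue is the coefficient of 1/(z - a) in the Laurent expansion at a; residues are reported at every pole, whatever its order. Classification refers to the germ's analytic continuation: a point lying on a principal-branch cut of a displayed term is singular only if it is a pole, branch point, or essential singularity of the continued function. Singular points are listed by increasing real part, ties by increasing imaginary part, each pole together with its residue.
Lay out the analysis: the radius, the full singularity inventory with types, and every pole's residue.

Radius of convergence at 0: 3/10.
At -3/10: a pole of order 1; residue -5959/3600.
At 1/2: a pole of order 1; residue 587/720.

Denominator factor (z - 1/2): pole of order 1 at 1/2, modulus 1/2.
Denominator factor (z + 3/10): pole of order 1 at -3/10, modulus 3/10.
The radius of convergence is the smallest modulus among the singular points: 3/10.
At the order-1 pole -3/10 set g(z) = (z - (-3/10))*f(z) = (-z**2 - 16*z/25 + 11/9)/(z - 1/2).
Simple pole: residue = g(a) at a = -3/10, which is -5959/3600.
At the order-1 pole 1/2 set g(z) = (z - (1/2))*f(z) = (-z**2 - 16*z/25 + 11/9)/(z + 3/10).
Simple pole: residue = g(a) at a = 1/2, which is 587/720.
List the singular points by increasing real part (a conjugate pair: the negative imaginary part first).


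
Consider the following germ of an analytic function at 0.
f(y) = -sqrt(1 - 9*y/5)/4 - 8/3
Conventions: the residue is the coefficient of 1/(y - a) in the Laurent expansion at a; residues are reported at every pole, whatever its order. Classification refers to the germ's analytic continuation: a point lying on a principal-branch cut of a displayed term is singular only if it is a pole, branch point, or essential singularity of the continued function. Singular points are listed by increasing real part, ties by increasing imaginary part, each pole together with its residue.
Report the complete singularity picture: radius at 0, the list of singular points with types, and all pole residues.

Branch term (-1/4)*sqrt(1 - y/(5/9)): its argument vanishes at y = 5/9, a square-root branch point, modulus 5/9.
The radius of convergence is the smallest modulus among the singular points: 5/9.

Radius of convergence at 0: 5/9.
At 5/9: an algebraic (square-root) branch point.


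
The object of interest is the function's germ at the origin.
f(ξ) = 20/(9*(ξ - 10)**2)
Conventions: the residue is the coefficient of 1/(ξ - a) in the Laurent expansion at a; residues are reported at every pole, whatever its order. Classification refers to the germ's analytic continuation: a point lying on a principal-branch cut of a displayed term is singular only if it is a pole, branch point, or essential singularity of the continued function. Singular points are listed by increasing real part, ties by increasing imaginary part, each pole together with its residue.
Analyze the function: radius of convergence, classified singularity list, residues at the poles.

Denominator factor (ξ - 10)^2: pole of order 2 at 10, modulus 10.
The radius of convergence is the smallest modulus among the singular points: 10.
At the order-2 pole 10 set g(ξ) = (ξ - (10))^2*f(ξ) = 20/9.
Order-2 pole: residue = g'(a); g'(10) = 0, so the residue is 0.

Radius of convergence at 0: 10.
At 10: a pole of order 2; residue 0.


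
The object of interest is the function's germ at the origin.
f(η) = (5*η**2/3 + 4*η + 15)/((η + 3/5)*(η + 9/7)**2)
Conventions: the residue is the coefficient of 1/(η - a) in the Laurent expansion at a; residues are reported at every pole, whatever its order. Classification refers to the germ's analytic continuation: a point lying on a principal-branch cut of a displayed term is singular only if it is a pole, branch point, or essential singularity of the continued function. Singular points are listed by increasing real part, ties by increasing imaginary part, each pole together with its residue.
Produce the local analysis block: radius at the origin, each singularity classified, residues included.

Radius of convergence at 0: 3/5.
At -9/7: a pole of order 2; residue -845/32.
At -3/5: a pole of order 1; residue 2695/96.

Denominator factor (η + 3/5): pole of order 1 at -3/5, modulus 3/5.
Denominator factor (η + 9/7)^2: pole of order 2 at -9/7, modulus 9/7.
The radius of convergence is the smallest modulus among the singular points: 3/5.
At the order-2 pole -9/7 set g(η) = (η - (-9/7))^2*f(η) = (5*η**2/3 + 4*η + 15)/(η + 3/5).
Order-2 pole: residue = g'(a); g'(-9/7) = -845/32, so the residue is -845/32.
At the order-1 pole -3/5 set g(η) = (η - (-3/5))*f(η) = (5*η**2/3 + 4*η + 15)/(η + 9/7)**2.
Simple pole: residue = g(a) at a = -3/5, which is 2695/96.
List the singular points by increasing real part (a conjugate pair: the negative imaginary part first).


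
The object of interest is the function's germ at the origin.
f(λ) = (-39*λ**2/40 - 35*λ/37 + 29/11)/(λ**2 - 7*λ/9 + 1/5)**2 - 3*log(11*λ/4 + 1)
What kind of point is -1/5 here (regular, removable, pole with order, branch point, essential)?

The point is a regular point.

Denominator factors: λ**2 - 7*λ/9 + 1/5 = 89/225 at λ = -1/5 — none vanishes.
Branch term log(1 - λ/(-4/11)): argument at -1/5 is 9/20, nonzero, so -1/5 is not its branch point (a point on a principal cut is still regular for the continued germ).
So the germ continues analytically to -1/5.
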